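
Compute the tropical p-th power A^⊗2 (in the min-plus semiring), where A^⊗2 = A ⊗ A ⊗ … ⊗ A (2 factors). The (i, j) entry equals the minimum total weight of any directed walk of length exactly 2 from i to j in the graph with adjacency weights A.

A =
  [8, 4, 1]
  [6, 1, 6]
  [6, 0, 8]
A^⊗2 =
  [7, 1, 9]
  [7, 2, 7]
  [6, 1, 6]

Each entry (A^⊗2)_ij equals the minimum over all length-2 walks i = v_0 → v_1 → … → v_2 = j of Σ_t A[v_t][v_{t+1}]. For example, for (i, j) = (0, 2) we minimise over 3 possible intermediate vertex sequences; the minimum is 9, attained along the walk 0 → 0 → 2.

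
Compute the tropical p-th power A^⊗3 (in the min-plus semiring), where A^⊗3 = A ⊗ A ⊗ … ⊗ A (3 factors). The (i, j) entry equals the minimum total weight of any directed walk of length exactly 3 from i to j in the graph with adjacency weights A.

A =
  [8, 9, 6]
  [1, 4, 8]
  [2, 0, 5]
A^⊗3 =
  [7, 10, 14]
  [9, 7, 11]
  [5, 8, 7]

Each entry (A^⊗3)_ij equals the minimum over all length-3 walks i = v_0 → v_1 → … → v_3 = j of Σ_t A[v_t][v_{t+1}]. For example, for (i, j) = (0, 2) we minimise over 9 possible intermediate vertex sequences; the minimum is 14, attained along the walk 0 → 2 → 0 → 2.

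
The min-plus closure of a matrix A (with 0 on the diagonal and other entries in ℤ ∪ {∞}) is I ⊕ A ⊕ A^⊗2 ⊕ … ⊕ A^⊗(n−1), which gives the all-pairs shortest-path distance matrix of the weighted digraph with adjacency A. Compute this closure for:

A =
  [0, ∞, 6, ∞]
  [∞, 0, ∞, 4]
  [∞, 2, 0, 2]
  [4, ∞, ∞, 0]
Closure =
  [0, 8, 6, 8]
  [8, 0, 14, 4]
  [6, 2, 0, 2]
  [4, 12, 10, 0]

This is the Floyd-Warshall all-pairs shortest-path computation. For each intermediate vertex k = 0, 1, …, 3, update dist[i][j] ← min(dist[i][j], dist[i][k] + dist[k][j]). The final matrix gives, for each (i, j), the minimum total weight of any directed path from i to j (possibly empty when i = j).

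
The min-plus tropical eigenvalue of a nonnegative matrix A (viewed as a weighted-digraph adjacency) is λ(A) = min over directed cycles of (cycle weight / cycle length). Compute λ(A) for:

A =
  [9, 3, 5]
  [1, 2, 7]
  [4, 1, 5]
λ(A) = 2

Enumerate directed cycles and compute their means (weight / length). Sample:
  cycle 0 → 0: weight = 9, length = 1, mean = 9/1 ≈ 9.000
  cycle 1 → 1: weight = 2, length = 1, mean = 2/1 ≈ 2.000
  cycle 2 → 2: weight = 5, length = 1, mean = 5/1 ≈ 5.000
  cycle 0 → 1 → 0: weight = 4, length = 2, mean = 4/2 ≈ 2.000
  cycle 0 → 2 → 0: weight = 9, length = 2, mean = 9/2 ≈ 4.500
  cycle 1 → 0 → 1: weight = 4, length = 2, mean = 4/2 ≈ 2.000
Minimum mean = 2.000, attained e.g. along the cycle 1 → 1 with weight 2 and length 1. So λ(A) = 2/1 = 2.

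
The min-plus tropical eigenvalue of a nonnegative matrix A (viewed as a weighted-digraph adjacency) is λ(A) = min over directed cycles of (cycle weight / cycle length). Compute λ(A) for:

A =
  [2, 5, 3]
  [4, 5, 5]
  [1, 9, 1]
λ(A) = 1

Enumerate directed cycles and compute their means (weight / length). Sample:
  cycle 0 → 0: weight = 2, length = 1, mean = 2/1 ≈ 2.000
  cycle 1 → 1: weight = 5, length = 1, mean = 5/1 ≈ 5.000
  cycle 2 → 2: weight = 1, length = 1, mean = 1/1 ≈ 1.000
  cycle 0 → 1 → 0: weight = 9, length = 2, mean = 9/2 ≈ 4.500
  cycle 0 → 2 → 0: weight = 4, length = 2, mean = 4/2 ≈ 2.000
  cycle 1 → 0 → 1: weight = 9, length = 2, mean = 9/2 ≈ 4.500
Minimum mean = 1.000, attained e.g. along the cycle 2 → 2 with weight 1 and length 1. So λ(A) = 1/1 = 1.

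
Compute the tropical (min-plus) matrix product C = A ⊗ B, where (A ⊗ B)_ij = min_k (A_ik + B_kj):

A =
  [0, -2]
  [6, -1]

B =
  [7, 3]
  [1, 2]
A ⊗ B =
  [-1, 0]
  [0, 1]

Apply the min-plus product entry-by-entry:
  C[0][0] = min over k of (A[0][0] + B[0][0] = 0 + 7 = 7, A[0][1] + B[1][0] = -2 + 1 = -1) = -1 (attained at k = 1)
  C[0][1] = min over k of (A[0][0] + B[0][1] = 0 + 3 = 3, A[0][1] + B[1][1] = -2 + 2 = 0) = 0 (attained at k = 1)
  C[1][0] = min over k of (A[1][0] + B[0][0] = 6 + 7 = 13, A[1][1] + B[1][0] = -1 + 1 = 0) = 0 (attained at k = 1)
  C[1][1] = min over k of (A[1][0] + B[0][1] = 6 + 3 = 9, A[1][1] + B[1][1] = -1 + 2 = 1) = 1 (attained at k = 1)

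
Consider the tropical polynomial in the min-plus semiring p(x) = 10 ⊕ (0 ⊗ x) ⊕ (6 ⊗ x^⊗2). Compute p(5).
p(5) = 5

A tropical monomial a ⊗ x^⊗i evaluates to a + i · x. Evaluating each term at x = 5:
  Term 0 contributes 10 + 0 · 5 = 10
  Term 1 contributes 0 + 1 · 5 = 5
  Term 2 contributes 6 + 2 · 5 = 16
p(5) = ⊕ of these = min[10, 5, 16] = 5.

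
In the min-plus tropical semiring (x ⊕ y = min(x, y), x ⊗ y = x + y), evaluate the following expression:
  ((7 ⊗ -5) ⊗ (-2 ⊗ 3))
((7 ⊗ -5) ⊗ (-2 ⊗ 3)) = 3

Expand innermost to outermost. Recall ⊕ takes the minimum of its arguments and ⊗ takes their sum. Working out the expression ((7 ⊗ -5) ⊗ (-2 ⊗ 3)) gives 3.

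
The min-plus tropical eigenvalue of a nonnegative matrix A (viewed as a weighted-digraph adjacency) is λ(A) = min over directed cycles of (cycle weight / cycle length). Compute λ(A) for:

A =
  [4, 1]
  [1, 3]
λ(A) = 1

Enumerate directed cycles and compute their means (weight / length). Sample:
  cycle 0 → 0: weight = 4, length = 1, mean = 4/1 ≈ 4.000
  cycle 1 → 1: weight = 3, length = 1, mean = 3/1 ≈ 3.000
  cycle 0 → 1 → 0: weight = 2, length = 2, mean = 2/2 ≈ 1.000
  cycle 1 → 0 → 1: weight = 2, length = 2, mean = 2/2 ≈ 1.000
Minimum mean = 1.000, attained e.g. along the cycle 0 → 1 → 0 with weight 2 and length 2. So λ(A) = 2/2 = 1.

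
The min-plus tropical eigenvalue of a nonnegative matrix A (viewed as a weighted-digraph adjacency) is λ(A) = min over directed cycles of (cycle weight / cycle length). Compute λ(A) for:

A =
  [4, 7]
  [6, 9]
λ(A) = 4

Enumerate directed cycles and compute their means (weight / length). Sample:
  cycle 0 → 0: weight = 4, length = 1, mean = 4/1 ≈ 4.000
  cycle 1 → 1: weight = 9, length = 1, mean = 9/1 ≈ 9.000
  cycle 0 → 1 → 0: weight = 13, length = 2, mean = 13/2 ≈ 6.500
  cycle 1 → 0 → 1: weight = 13, length = 2, mean = 13/2 ≈ 6.500
Minimum mean = 4.000, attained e.g. along the cycle 0 → 0 with weight 4 and length 1. So λ(A) = 4/1 = 4.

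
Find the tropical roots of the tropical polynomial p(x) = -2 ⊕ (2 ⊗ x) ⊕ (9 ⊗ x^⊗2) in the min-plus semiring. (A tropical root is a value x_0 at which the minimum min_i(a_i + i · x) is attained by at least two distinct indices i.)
Roots: {-7, -4}

Each tropical root is a break point of the lower envelope of the lines y = a_i + i · x (there are 3 lines, with slopes 0, 1, ..., 2). Only the lines that attain the minimum somewhere contribute to roots; other lines are dominated. Here the surviving (envelope) indices are i = 2, i = 1, i = 0.
Intersections between consecutive envelope lines give the roots: for adjacent envelope indices i < j the intersection is x = (a_i − a_j) / (j − i). Reading off the sorted break points: {-7, -4}.
Verification: at each break x_0, at least two indices attain the minimum of min_i(a_i + i · x_0).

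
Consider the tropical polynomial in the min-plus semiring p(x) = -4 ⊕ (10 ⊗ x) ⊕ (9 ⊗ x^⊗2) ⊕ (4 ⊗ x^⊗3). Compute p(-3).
p(-3) = -5

A tropical monomial a ⊗ x^⊗i evaluates to a + i · x. Evaluating each term at x = -3:
  Term 0 contributes -4 + 0 · -3 = -4
  Term 1 contributes 10 + 1 · -3 = 7
  Term 2 contributes 9 + 2 · -3 = 3
  Term 3 contributes 4 + 3 · -3 = -5
p(-3) = ⊕ of these = min[-4, 7, 3, -5] = -5.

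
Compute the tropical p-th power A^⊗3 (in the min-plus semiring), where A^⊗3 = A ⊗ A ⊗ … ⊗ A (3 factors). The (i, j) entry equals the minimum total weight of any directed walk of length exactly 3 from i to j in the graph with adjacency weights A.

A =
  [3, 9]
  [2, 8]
A^⊗3 =
  [9, 15]
  [8, 14]

Each entry (A^⊗3)_ij equals the minimum over all length-3 walks i = v_0 → v_1 → … → v_3 = j of Σ_t A[v_t][v_{t+1}]. For example, for (i, j) = (0, 1) we minimise over 4 possible intermediate vertex sequences; the minimum is 15, attained along the walk 0 → 0 → 0 → 1.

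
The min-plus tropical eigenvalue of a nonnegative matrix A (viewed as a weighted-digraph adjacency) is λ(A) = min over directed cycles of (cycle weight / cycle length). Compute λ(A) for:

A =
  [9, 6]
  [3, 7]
λ(A) = 9/2

Enumerate directed cycles and compute their means (weight / length). Sample:
  cycle 0 → 0: weight = 9, length = 1, mean = 9/1 ≈ 9.000
  cycle 1 → 1: weight = 7, length = 1, mean = 7/1 ≈ 7.000
  cycle 0 → 1 → 0: weight = 9, length = 2, mean = 9/2 ≈ 4.500
  cycle 1 → 0 → 1: weight = 9, length = 2, mean = 9/2 ≈ 4.500
Minimum mean = 4.500, attained e.g. along the cycle 0 → 1 → 0 with weight 9 and length 2. So λ(A) = 9/2 = 9/2.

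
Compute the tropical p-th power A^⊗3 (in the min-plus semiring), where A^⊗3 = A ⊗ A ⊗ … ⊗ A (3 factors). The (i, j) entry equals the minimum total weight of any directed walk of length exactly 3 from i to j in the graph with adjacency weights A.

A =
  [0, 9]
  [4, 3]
A^⊗3 =
  [0, 9]
  [4, 9]

Each entry (A^⊗3)_ij equals the minimum over all length-3 walks i = v_0 → v_1 → … → v_3 = j of Σ_t A[v_t][v_{t+1}]. For example, for (i, j) = (0, 1) we minimise over 4 possible intermediate vertex sequences; the minimum is 9, attained along the walk 0 → 0 → 0 → 1.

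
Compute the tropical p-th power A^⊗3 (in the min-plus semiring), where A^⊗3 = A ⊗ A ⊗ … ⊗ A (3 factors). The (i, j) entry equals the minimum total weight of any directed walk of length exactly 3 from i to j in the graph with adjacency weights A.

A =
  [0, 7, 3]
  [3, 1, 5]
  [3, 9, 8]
A^⊗3 =
  [0, 7, 3]
  [3, 3, 6]
  [3, 10, 6]

Each entry (A^⊗3)_ij equals the minimum over all length-3 walks i = v_0 → v_1 → … → v_3 = j of Σ_t A[v_t][v_{t+1}]. For example, for (i, j) = (0, 2) we minimise over 9 possible intermediate vertex sequences; the minimum is 3, attained along the walk 0 → 0 → 0 → 2.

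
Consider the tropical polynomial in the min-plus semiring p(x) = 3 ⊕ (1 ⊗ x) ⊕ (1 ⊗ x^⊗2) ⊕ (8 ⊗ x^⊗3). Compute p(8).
p(8) = 3

A tropical monomial a ⊗ x^⊗i evaluates to a + i · x. Evaluating each term at x = 8:
  Term 0 contributes 3 + 0 · 8 = 3
  Term 1 contributes 1 + 1 · 8 = 9
  Term 2 contributes 1 + 2 · 8 = 17
  Term 3 contributes 8 + 3 · 8 = 32
p(8) = ⊕ of these = min[3, 9, 17, 32] = 3.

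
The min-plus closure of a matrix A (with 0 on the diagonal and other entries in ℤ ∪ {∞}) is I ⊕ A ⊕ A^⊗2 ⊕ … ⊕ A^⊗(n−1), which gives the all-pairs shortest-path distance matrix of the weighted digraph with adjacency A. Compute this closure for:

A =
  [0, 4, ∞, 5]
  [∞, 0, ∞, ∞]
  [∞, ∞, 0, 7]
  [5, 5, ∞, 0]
Closure =
  [0, 4, ∞, 5]
  [∞, 0, ∞, ∞]
  [12, 12, 0, 7]
  [5, 5, ∞, 0]

This is the Floyd-Warshall all-pairs shortest-path computation. For each intermediate vertex k = 0, 1, …, 3, update dist[i][j] ← min(dist[i][j], dist[i][k] + dist[k][j]). The final matrix gives, for each (i, j), the minimum total weight of any directed path from i to j (possibly empty when i = j).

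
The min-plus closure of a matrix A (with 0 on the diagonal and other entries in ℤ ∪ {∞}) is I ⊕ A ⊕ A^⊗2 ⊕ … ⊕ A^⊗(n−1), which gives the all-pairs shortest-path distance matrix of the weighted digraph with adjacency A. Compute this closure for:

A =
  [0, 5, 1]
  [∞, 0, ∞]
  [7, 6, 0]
Closure =
  [0, 5, 1]
  [∞, 0, ∞]
  [7, 6, 0]

This is the Floyd-Warshall all-pairs shortest-path computation. For each intermediate vertex k = 0, 1, …, 2, update dist[i][j] ← min(dist[i][j], dist[i][k] + dist[k][j]). The final matrix gives, for each (i, j), the minimum total weight of any directed path from i to j (possibly empty when i = j).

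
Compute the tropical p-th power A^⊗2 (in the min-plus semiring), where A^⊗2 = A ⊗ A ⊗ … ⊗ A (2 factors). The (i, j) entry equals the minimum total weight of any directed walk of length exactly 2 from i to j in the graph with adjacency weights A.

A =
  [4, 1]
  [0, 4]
A^⊗2 =
  [1, 5]
  [4, 1]

Each entry (A^⊗2)_ij equals the minimum over all length-2 walks i = v_0 → v_1 → … → v_2 = j of Σ_t A[v_t][v_{t+1}]. For example, for (i, j) = (0, 1) we minimise over 2 possible intermediate vertex sequences; the minimum is 5, attained along the walk 0 → 0 → 1.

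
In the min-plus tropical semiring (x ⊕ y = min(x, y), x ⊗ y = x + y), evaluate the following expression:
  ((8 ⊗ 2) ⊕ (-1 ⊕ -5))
((8 ⊗ 2) ⊕ (-1 ⊕ -5)) = -5

Expand innermost to outermost. Recall ⊕ takes the minimum of its arguments and ⊗ takes their sum. Working out the expression ((8 ⊗ 2) ⊕ (-1 ⊕ -5)) gives -5.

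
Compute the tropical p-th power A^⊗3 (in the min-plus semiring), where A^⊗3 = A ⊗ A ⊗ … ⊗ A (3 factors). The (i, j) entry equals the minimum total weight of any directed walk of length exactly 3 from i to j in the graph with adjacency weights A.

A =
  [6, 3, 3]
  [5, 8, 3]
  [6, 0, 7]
A^⊗3 =
  [8, 6, 6]
  [8, 8, 6]
  [9, 3, 8]

Each entry (A^⊗3)_ij equals the minimum over all length-3 walks i = v_0 → v_1 → … → v_3 = j of Σ_t A[v_t][v_{t+1}]. For example, for (i, j) = (0, 2) we minimise over 9 possible intermediate vertex sequences; the minimum is 6, attained along the walk 0 → 2 → 1 → 2.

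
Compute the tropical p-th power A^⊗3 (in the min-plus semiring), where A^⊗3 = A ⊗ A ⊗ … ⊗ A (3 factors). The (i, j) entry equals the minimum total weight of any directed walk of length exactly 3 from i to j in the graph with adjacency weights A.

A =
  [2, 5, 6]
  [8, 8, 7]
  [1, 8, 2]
A^⊗3 =
  [6, 9, 10]
  [10, 13, 11]
  [5, 8, 6]

Each entry (A^⊗3)_ij equals the minimum over all length-3 walks i = v_0 → v_1 → … → v_3 = j of Σ_t A[v_t][v_{t+1}]. For example, for (i, j) = (0, 2) we minimise over 9 possible intermediate vertex sequences; the minimum is 10, attained along the walk 0 → 0 → 0 → 2.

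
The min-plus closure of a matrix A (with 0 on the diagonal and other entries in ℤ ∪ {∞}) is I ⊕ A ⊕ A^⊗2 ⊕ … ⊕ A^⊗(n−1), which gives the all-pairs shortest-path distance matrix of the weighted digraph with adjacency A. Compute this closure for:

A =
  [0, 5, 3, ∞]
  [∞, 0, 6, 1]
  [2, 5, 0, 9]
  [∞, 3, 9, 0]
Closure =
  [0, 5, 3, 6]
  [8, 0, 6, 1]
  [2, 5, 0, 6]
  [11, 3, 9, 0]

This is the Floyd-Warshall all-pairs shortest-path computation. For each intermediate vertex k = 0, 1, …, 3, update dist[i][j] ← min(dist[i][j], dist[i][k] + dist[k][j]). The final matrix gives, for each (i, j), the minimum total weight of any directed path from i to j (possibly empty when i = j).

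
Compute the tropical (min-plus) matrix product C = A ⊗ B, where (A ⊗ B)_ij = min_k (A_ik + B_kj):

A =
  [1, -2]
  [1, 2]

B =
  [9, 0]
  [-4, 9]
A ⊗ B =
  [-6, 1]
  [-2, 1]

Apply the min-plus product entry-by-entry:
  C[0][0] = min over k of (A[0][0] + B[0][0] = 1 + 9 = 10, A[0][1] + B[1][0] = -2 + -4 = -6) = -6 (attained at k = 1)
  C[0][1] = min over k of (A[0][0] + B[0][1] = 1 + 0 = 1, A[0][1] + B[1][1] = -2 + 9 = 7) = 1 (attained at k = 0)
  C[1][0] = min over k of (A[1][0] + B[0][0] = 1 + 9 = 10, A[1][1] + B[1][0] = 2 + -4 = -2) = -2 (attained at k = 1)
  C[1][1] = min over k of (A[1][0] + B[0][1] = 1 + 0 = 1, A[1][1] + B[1][1] = 2 + 9 = 11) = 1 (attained at k = 0)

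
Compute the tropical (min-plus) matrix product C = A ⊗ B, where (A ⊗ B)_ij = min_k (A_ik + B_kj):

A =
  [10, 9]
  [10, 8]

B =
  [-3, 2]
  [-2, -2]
A ⊗ B =
  [7, 7]
  [6, 6]

Apply the min-plus product entry-by-entry:
  C[0][0] = min over k of (A[0][0] + B[0][0] = 10 + -3 = 7, A[0][1] + B[1][0] = 9 + -2 = 7) = 7 (attained at k = 0)
  C[0][1] = min over k of (A[0][0] + B[0][1] = 10 + 2 = 12, A[0][1] + B[1][1] = 9 + -2 = 7) = 7 (attained at k = 1)
  C[1][0] = min over k of (A[1][0] + B[0][0] = 10 + -3 = 7, A[1][1] + B[1][0] = 8 + -2 = 6) = 6 (attained at k = 1)
  C[1][1] = min over k of (A[1][0] + B[0][1] = 10 + 2 = 12, A[1][1] + B[1][1] = 8 + -2 = 6) = 6 (attained at k = 1)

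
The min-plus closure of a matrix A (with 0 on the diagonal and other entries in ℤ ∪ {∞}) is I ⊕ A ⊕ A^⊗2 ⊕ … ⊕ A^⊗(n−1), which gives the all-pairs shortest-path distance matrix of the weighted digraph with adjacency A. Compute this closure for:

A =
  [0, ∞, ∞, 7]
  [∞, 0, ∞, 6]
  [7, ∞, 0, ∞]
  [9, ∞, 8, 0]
Closure =
  [0, ∞, 15, 7]
  [15, 0, 14, 6]
  [7, ∞, 0, 14]
  [9, ∞, 8, 0]

This is the Floyd-Warshall all-pairs shortest-path computation. For each intermediate vertex k = 0, 1, …, 3, update dist[i][j] ← min(dist[i][j], dist[i][k] + dist[k][j]). The final matrix gives, for each (i, j), the minimum total weight of any directed path from i to j (possibly empty when i = j).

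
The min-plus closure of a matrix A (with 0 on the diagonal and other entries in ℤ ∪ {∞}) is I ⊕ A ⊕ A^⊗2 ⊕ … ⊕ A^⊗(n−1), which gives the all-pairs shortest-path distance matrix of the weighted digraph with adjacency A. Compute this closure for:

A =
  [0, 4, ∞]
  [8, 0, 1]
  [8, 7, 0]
Closure =
  [0, 4, 5]
  [8, 0, 1]
  [8, 7, 0]

This is the Floyd-Warshall all-pairs shortest-path computation. For each intermediate vertex k = 0, 1, …, 2, update dist[i][j] ← min(dist[i][j], dist[i][k] + dist[k][j]). The final matrix gives, for each (i, j), the minimum total weight of any directed path from i to j (possibly empty when i = j).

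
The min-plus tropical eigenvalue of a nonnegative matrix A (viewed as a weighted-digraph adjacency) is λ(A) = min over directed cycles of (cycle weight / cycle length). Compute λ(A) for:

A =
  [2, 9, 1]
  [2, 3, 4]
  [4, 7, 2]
λ(A) = 2

Enumerate directed cycles and compute their means (weight / length). Sample:
  cycle 0 → 0: weight = 2, length = 1, mean = 2/1 ≈ 2.000
  cycle 1 → 1: weight = 3, length = 1, mean = 3/1 ≈ 3.000
  cycle 2 → 2: weight = 2, length = 1, mean = 2/1 ≈ 2.000
  cycle 0 → 1 → 0: weight = 11, length = 2, mean = 11/2 ≈ 5.500
  cycle 0 → 2 → 0: weight = 5, length = 2, mean = 5/2 ≈ 2.500
  cycle 1 → 0 → 1: weight = 11, length = 2, mean = 11/2 ≈ 5.500
Minimum mean = 2.000, attained e.g. along the cycle 0 → 0 with weight 2 and length 1. So λ(A) = 2/1 = 2.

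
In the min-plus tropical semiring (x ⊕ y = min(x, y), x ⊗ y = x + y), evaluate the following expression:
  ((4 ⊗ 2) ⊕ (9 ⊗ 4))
((4 ⊗ 2) ⊕ (9 ⊗ 4)) = 6

Expand innermost to outermost. Recall ⊕ takes the minimum of its arguments and ⊗ takes their sum. Working out the expression ((4 ⊗ 2) ⊕ (9 ⊗ 4)) gives 6.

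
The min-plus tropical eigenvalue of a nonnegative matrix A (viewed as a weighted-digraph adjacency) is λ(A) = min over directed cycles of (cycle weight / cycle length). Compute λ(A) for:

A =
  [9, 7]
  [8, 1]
λ(A) = 1

Enumerate directed cycles and compute their means (weight / length). Sample:
  cycle 0 → 0: weight = 9, length = 1, mean = 9/1 ≈ 9.000
  cycle 1 → 1: weight = 1, length = 1, mean = 1/1 ≈ 1.000
  cycle 0 → 1 → 0: weight = 15, length = 2, mean = 15/2 ≈ 7.500
  cycle 1 → 0 → 1: weight = 15, length = 2, mean = 15/2 ≈ 7.500
Minimum mean = 1.000, attained e.g. along the cycle 1 → 1 with weight 1 and length 1. So λ(A) = 1/1 = 1.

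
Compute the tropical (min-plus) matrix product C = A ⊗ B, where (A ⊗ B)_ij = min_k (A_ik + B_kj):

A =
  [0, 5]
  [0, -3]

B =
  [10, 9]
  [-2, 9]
A ⊗ B =
  [3, 9]
  [-5, 6]

Apply the min-plus product entry-by-entry:
  C[0][0] = min over k of (A[0][0] + B[0][0] = 0 + 10 = 10, A[0][1] + B[1][0] = 5 + -2 = 3) = 3 (attained at k = 1)
  C[0][1] = min over k of (A[0][0] + B[0][1] = 0 + 9 = 9, A[0][1] + B[1][1] = 5 + 9 = 14) = 9 (attained at k = 0)
  C[1][0] = min over k of (A[1][0] + B[0][0] = 0 + 10 = 10, A[1][1] + B[1][0] = -3 + -2 = -5) = -5 (attained at k = 1)
  C[1][1] = min over k of (A[1][0] + B[0][1] = 0 + 9 = 9, A[1][1] + B[1][1] = -3 + 9 = 6) = 6 (attained at k = 1)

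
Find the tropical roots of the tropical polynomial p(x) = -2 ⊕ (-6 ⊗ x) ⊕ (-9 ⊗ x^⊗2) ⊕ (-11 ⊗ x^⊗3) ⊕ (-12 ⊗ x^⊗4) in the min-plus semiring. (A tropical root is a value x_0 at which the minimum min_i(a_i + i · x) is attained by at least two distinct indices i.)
Roots: {1, 2, 3, 4}

Each tropical root is a break point of the lower envelope of the lines y = a_i + i · x (there are 5 lines, with slopes 0, 1, ..., 4). Only the lines that attain the minimum somewhere contribute to roots; other lines are dominated. Here the surviving (envelope) indices are i = 4, i = 3, i = 2, i = 1, i = 0.
Intersections between consecutive envelope lines give the roots: for adjacent envelope indices i < j the intersection is x = (a_i − a_j) / (j − i). Reading off the sorted break points: {1, 2, 3, 4}.
Verification: at each break x_0, at least two indices attain the minimum of min_i(a_i + i · x_0).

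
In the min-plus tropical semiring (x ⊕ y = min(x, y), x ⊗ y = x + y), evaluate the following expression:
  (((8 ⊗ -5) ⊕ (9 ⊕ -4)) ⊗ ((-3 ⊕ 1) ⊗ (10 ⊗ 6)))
(((8 ⊗ -5) ⊕ (9 ⊕ -4)) ⊗ ((-3 ⊕ 1) ⊗ (10 ⊗ 6))) = 9

Expand innermost to outermost. Recall ⊕ takes the minimum of its arguments and ⊗ takes their sum. Working out the expression (((8 ⊗ -5) ⊕ (9 ⊕ -4)) ⊗ ((-3 ⊕ 1) ⊗ (10 ⊗ 6))) gives 9.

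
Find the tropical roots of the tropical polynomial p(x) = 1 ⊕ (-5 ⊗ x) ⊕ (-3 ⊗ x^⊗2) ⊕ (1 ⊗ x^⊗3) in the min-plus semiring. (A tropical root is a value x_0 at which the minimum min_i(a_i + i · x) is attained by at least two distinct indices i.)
Roots: {-4, -2, 6}

Each tropical root is a break point of the lower envelope of the lines y = a_i + i · x (there are 4 lines, with slopes 0, 1, ..., 3). Only the lines that attain the minimum somewhere contribute to roots; other lines are dominated. Here the surviving (envelope) indices are i = 3, i = 2, i = 1, i = 0.
Intersections between consecutive envelope lines give the roots: for adjacent envelope indices i < j the intersection is x = (a_i − a_j) / (j − i). Reading off the sorted break points: {-4, -2, 6}.
Verification: at each break x_0, at least two indices attain the minimum of min_i(a_i + i · x_0).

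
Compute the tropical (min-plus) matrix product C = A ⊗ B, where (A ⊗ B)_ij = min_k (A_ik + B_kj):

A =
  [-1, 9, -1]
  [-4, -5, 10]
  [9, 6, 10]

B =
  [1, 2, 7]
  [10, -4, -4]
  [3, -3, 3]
A ⊗ B =
  [0, -4, 2]
  [-3, -9, -9]
  [10, 2, 2]

Apply the min-plus product entry-by-entry:
  C[0][0] = min over k of (A[0][0] + B[0][0] = -1 + 1 = 0, A[0][1] + B[1][0] = 9 + 10 = 19, A[0][2] + B[2][0] = -1 + 3 = 2) = 0 (attained at k = 0)
  C[0][1] = min over k of (A[0][0] + B[0][1] = -1 + 2 = 1, A[0][1] + B[1][1] = 9 + -4 = 5, A[0][2] + B[2][1] = -1 + -3 = -4) = -4 (attained at k = 2)
  C[0][2] = min over k of (A[0][0] + B[0][2] = -1 + 7 = 6, A[0][1] + B[1][2] = 9 + -4 = 5, A[0][2] + B[2][2] = -1 + 3 = 2) = 2 (attained at k = 2)
  C[1][0] = min over k of (A[1][0] + B[0][0] = -4 + 1 = -3, A[1][1] + B[1][0] = -5 + 10 = 5, A[1][2] + B[2][0] = 10 + 3 = 13) = -3 (attained at k = 0)
  C[1][1] = min over k of (A[1][0] + B[0][1] = -4 + 2 = -2, A[1][1] + B[1][1] = -5 + -4 = -9, A[1][2] + B[2][1] = 10 + -3 = 7) = -9 (attained at k = 1)
  C[1][2] = min over k of (A[1][0] + B[0][2] = -4 + 7 = 3, A[1][1] + B[1][2] = -5 + -4 = -9, A[1][2] + B[2][2] = 10 + 3 = 13) = -9 (attained at k = 1)
  C[2][0] = min over k of (A[2][0] + B[0][0] = 9 + 1 = 10, A[2][1] + B[1][0] = 6 + 10 = 16, A[2][2] + B[2][0] = 10 + 3 = 13) = 10 (attained at k = 0)
  C[2][1] = min over k of (A[2][0] + B[0][1] = 9 + 2 = 11, A[2][1] + B[1][1] = 6 + -4 = 2, A[2][2] + B[2][1] = 10 + -3 = 7) = 2 (attained at k = 1)
  C[2][2] = min over k of (A[2][0] + B[0][2] = 9 + 7 = 16, A[2][1] + B[1][2] = 6 + -4 = 2, A[2][2] + B[2][2] = 10 + 3 = 13) = 2 (attained at k = 1)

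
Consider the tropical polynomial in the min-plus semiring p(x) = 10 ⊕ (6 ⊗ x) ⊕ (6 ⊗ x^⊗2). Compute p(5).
p(5) = 10

A tropical monomial a ⊗ x^⊗i evaluates to a + i · x. Evaluating each term at x = 5:
  Term 0 contributes 10 + 0 · 5 = 10
  Term 1 contributes 6 + 1 · 5 = 11
  Term 2 contributes 6 + 2 · 5 = 16
p(5) = ⊕ of these = min[10, 11, 16] = 10.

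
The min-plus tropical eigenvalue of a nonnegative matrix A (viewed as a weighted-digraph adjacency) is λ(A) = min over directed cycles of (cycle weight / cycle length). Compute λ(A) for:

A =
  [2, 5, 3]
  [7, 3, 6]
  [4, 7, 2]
λ(A) = 2

Enumerate directed cycles and compute their means (weight / length). Sample:
  cycle 0 → 0: weight = 2, length = 1, mean = 2/1 ≈ 2.000
  cycle 1 → 1: weight = 3, length = 1, mean = 3/1 ≈ 3.000
  cycle 2 → 2: weight = 2, length = 1, mean = 2/1 ≈ 2.000
  cycle 0 → 1 → 0: weight = 12, length = 2, mean = 12/2 ≈ 6.000
  cycle 0 → 2 → 0: weight = 7, length = 2, mean = 7/2 ≈ 3.500
  cycle 1 → 0 → 1: weight = 12, length = 2, mean = 12/2 ≈ 6.000
Minimum mean = 2.000, attained e.g. along the cycle 0 → 0 with weight 2 and length 1. So λ(A) = 2/1 = 2.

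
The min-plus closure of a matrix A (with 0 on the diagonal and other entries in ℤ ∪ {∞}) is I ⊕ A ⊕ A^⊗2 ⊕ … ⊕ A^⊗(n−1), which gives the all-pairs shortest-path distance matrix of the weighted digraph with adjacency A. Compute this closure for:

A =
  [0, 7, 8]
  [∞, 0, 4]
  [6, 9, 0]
Closure =
  [0, 7, 8]
  [10, 0, 4]
  [6, 9, 0]

This is the Floyd-Warshall all-pairs shortest-path computation. For each intermediate vertex k = 0, 1, …, 2, update dist[i][j] ← min(dist[i][j], dist[i][k] + dist[k][j]). The final matrix gives, for each (i, j), the minimum total weight of any directed path from i to j (possibly empty when i = j).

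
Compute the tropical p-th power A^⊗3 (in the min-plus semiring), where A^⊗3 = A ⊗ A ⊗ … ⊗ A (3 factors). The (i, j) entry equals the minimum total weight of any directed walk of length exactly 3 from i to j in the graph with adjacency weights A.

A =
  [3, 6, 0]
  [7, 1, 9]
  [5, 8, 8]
A^⊗3 =
  [8, 8, 5]
  [9, 3, 8]
  [10, 10, 8]

Each entry (A^⊗3)_ij equals the minimum over all length-3 walks i = v_0 → v_1 → … → v_3 = j of Σ_t A[v_t][v_{t+1}]. For example, for (i, j) = (0, 2) we minimise over 9 possible intermediate vertex sequences; the minimum is 5, attained along the walk 0 → 2 → 0 → 2.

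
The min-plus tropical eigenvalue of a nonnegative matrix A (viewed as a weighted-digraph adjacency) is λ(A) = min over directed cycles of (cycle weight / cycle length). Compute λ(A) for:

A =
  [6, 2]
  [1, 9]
λ(A) = 3/2

Enumerate directed cycles and compute their means (weight / length). Sample:
  cycle 0 → 0: weight = 6, length = 1, mean = 6/1 ≈ 6.000
  cycle 1 → 1: weight = 9, length = 1, mean = 9/1 ≈ 9.000
  cycle 0 → 1 → 0: weight = 3, length = 2, mean = 3/2 ≈ 1.500
  cycle 1 → 0 → 1: weight = 3, length = 2, mean = 3/2 ≈ 1.500
Minimum mean = 1.500, attained e.g. along the cycle 0 → 1 → 0 with weight 3 and length 2. So λ(A) = 3/2 = 3/2.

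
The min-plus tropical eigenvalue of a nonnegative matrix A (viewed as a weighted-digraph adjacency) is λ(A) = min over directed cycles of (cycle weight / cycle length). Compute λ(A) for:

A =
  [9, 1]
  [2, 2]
λ(A) = 3/2

Enumerate directed cycles and compute their means (weight / length). Sample:
  cycle 0 → 0: weight = 9, length = 1, mean = 9/1 ≈ 9.000
  cycle 1 → 1: weight = 2, length = 1, mean = 2/1 ≈ 2.000
  cycle 0 → 1 → 0: weight = 3, length = 2, mean = 3/2 ≈ 1.500
  cycle 1 → 0 → 1: weight = 3, length = 2, mean = 3/2 ≈ 1.500
Minimum mean = 1.500, attained e.g. along the cycle 0 → 1 → 0 with weight 3 and length 2. So λ(A) = 3/2 = 3/2.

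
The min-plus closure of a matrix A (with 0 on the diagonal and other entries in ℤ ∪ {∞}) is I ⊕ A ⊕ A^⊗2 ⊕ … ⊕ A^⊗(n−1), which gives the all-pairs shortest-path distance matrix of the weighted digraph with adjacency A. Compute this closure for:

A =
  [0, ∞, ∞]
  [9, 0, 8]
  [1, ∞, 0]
Closure =
  [0, ∞, ∞]
  [9, 0, 8]
  [1, ∞, 0]

This is the Floyd-Warshall all-pairs shortest-path computation. For each intermediate vertex k = 0, 1, …, 2, update dist[i][j] ← min(dist[i][j], dist[i][k] + dist[k][j]). The final matrix gives, for each (i, j), the minimum total weight of any directed path from i to j (possibly empty when i = j).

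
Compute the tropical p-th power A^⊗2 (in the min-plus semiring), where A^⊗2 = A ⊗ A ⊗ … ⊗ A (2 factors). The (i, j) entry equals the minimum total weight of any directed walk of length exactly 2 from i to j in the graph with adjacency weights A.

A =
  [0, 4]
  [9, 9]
A^⊗2 =
  [0, 4]
  [9, 13]

Each entry (A^⊗2)_ij equals the minimum over all length-2 walks i = v_0 → v_1 → … → v_2 = j of Σ_t A[v_t][v_{t+1}]. For example, for (i, j) = (0, 1) we minimise over 2 possible intermediate vertex sequences; the minimum is 4, attained along the walk 0 → 0 → 1.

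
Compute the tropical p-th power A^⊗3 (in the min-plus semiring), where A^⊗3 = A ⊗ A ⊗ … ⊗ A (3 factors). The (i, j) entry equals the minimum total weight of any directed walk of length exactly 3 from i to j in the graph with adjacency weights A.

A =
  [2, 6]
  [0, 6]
A^⊗3 =
  [6, 10]
  [4, 8]

Each entry (A^⊗3)_ij equals the minimum over all length-3 walks i = v_0 → v_1 → … → v_3 = j of Σ_t A[v_t][v_{t+1}]. For example, for (i, j) = (0, 1) we minimise over 4 possible intermediate vertex sequences; the minimum is 10, attained along the walk 0 → 0 → 0 → 1.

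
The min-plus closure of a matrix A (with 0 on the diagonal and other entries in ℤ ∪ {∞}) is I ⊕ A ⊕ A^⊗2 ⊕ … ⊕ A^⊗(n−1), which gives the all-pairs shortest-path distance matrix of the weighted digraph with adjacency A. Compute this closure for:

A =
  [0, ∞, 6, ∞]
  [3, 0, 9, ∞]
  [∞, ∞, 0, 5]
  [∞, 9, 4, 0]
Closure =
  [0, 20, 6, 11]
  [3, 0, 9, 14]
  [17, 14, 0, 5]
  [12, 9, 4, 0]

This is the Floyd-Warshall all-pairs shortest-path computation. For each intermediate vertex k = 0, 1, …, 3, update dist[i][j] ← min(dist[i][j], dist[i][k] + dist[k][j]). The final matrix gives, for each (i, j), the minimum total weight of any directed path from i to j (possibly empty when i = j).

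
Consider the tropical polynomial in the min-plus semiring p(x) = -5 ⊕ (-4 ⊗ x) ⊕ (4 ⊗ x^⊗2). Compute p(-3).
p(-3) = -7

A tropical monomial a ⊗ x^⊗i evaluates to a + i · x. Evaluating each term at x = -3:
  Term 0 contributes -5 + 0 · -3 = -5
  Term 1 contributes -4 + 1 · -3 = -7
  Term 2 contributes 4 + 2 · -3 = -2
p(-3) = ⊕ of these = min[-5, -7, -2] = -7.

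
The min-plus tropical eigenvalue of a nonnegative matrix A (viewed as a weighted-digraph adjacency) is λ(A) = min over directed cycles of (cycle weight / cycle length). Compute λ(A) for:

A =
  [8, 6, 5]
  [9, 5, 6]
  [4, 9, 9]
λ(A) = 9/2

Enumerate directed cycles and compute their means (weight / length). Sample:
  cycle 0 → 0: weight = 8, length = 1, mean = 8/1 ≈ 8.000
  cycle 1 → 1: weight = 5, length = 1, mean = 5/1 ≈ 5.000
  cycle 2 → 2: weight = 9, length = 1, mean = 9/1 ≈ 9.000
  cycle 0 → 1 → 0: weight = 15, length = 2, mean = 15/2 ≈ 7.500
  cycle 0 → 2 → 0: weight = 9, length = 2, mean = 9/2 ≈ 4.500
  cycle 1 → 0 → 1: weight = 15, length = 2, mean = 15/2 ≈ 7.500
Minimum mean = 4.500, attained e.g. along the cycle 0 → 2 → 0 with weight 9 and length 2. So λ(A) = 9/2 = 9/2.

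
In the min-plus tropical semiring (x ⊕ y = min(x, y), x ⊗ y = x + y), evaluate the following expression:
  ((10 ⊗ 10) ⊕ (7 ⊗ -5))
((10 ⊗ 10) ⊕ (7 ⊗ -5)) = 2

Expand innermost to outermost. Recall ⊕ takes the minimum of its arguments and ⊗ takes their sum. Working out the expression ((10 ⊗ 10) ⊕ (7 ⊗ -5)) gives 2.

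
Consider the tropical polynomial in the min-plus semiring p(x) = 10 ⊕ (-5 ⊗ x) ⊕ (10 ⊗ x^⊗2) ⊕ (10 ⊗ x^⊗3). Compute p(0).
p(0) = -5

A tropical monomial a ⊗ x^⊗i evaluates to a + i · x. Evaluating each term at x = 0:
  Term 0 contributes 10 + 0 · 0 = 10
  Term 1 contributes -5 + 1 · 0 = -5
  Term 2 contributes 10 + 2 · 0 = 10
  Term 3 contributes 10 + 3 · 0 = 10
p(0) = ⊕ of these = min[10, -5, 10, 10] = -5.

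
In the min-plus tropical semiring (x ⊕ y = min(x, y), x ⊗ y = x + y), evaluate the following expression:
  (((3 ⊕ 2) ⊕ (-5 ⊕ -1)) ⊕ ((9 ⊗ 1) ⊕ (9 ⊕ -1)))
(((3 ⊕ 2) ⊕ (-5 ⊕ -1)) ⊕ ((9 ⊗ 1) ⊕ (9 ⊕ -1))) = -5

Expand innermost to outermost. Recall ⊕ takes the minimum of its arguments and ⊗ takes their sum. Working out the expression (((3 ⊕ 2) ⊕ (-5 ⊕ -1)) ⊕ ((9 ⊗ 1) ⊕ (9 ⊕ -1))) gives -5.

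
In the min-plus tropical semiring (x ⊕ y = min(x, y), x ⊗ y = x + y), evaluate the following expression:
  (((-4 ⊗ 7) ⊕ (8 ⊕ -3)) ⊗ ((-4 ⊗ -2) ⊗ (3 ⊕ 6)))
(((-4 ⊗ 7) ⊕ (8 ⊕ -3)) ⊗ ((-4 ⊗ -2) ⊗ (3 ⊕ 6))) = -6

Expand innermost to outermost. Recall ⊕ takes the minimum of its arguments and ⊗ takes their sum. Working out the expression (((-4 ⊗ 7) ⊕ (8 ⊕ -3)) ⊗ ((-4 ⊗ -2) ⊗ (3 ⊕ 6))) gives -6.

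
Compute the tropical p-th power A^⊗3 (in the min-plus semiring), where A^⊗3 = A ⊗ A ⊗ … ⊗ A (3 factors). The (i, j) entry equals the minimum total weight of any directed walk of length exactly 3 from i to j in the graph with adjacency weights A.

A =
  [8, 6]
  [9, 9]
A^⊗3 =
  [23, 21]
  [24, 23]

Each entry (A^⊗3)_ij equals the minimum over all length-3 walks i = v_0 → v_1 → … → v_3 = j of Σ_t A[v_t][v_{t+1}]. For example, for (i, j) = (0, 1) we minimise over 4 possible intermediate vertex sequences; the minimum is 21, attained along the walk 0 → 1 → 0 → 1.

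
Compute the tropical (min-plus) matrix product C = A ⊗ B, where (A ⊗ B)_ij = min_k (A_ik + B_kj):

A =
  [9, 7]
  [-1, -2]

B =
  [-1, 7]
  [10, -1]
A ⊗ B =
  [8, 6]
  [-2, -3]

Apply the min-plus product entry-by-entry:
  C[0][0] = min over k of (A[0][0] + B[0][0] = 9 + -1 = 8, A[0][1] + B[1][0] = 7 + 10 = 17) = 8 (attained at k = 0)
  C[0][1] = min over k of (A[0][0] + B[0][1] = 9 + 7 = 16, A[0][1] + B[1][1] = 7 + -1 = 6) = 6 (attained at k = 1)
  C[1][0] = min over k of (A[1][0] + B[0][0] = -1 + -1 = -2, A[1][1] + B[1][0] = -2 + 10 = 8) = -2 (attained at k = 0)
  C[1][1] = min over k of (A[1][0] + B[0][1] = -1 + 7 = 6, A[1][1] + B[1][1] = -2 + -1 = -3) = -3 (attained at k = 1)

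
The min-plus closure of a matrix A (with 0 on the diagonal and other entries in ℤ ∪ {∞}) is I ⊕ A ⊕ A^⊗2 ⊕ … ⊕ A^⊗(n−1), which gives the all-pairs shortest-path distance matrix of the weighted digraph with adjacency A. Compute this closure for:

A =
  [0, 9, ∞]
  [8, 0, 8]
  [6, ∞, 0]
Closure =
  [0, 9, 17]
  [8, 0, 8]
  [6, 15, 0]

This is the Floyd-Warshall all-pairs shortest-path computation. For each intermediate vertex k = 0, 1, …, 2, update dist[i][j] ← min(dist[i][j], dist[i][k] + dist[k][j]). The final matrix gives, for each (i, j), the minimum total weight of any directed path from i to j (possibly empty when i = j).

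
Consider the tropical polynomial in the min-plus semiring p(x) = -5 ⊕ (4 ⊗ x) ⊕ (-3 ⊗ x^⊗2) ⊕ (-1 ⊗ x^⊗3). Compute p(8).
p(8) = -5

A tropical monomial a ⊗ x^⊗i evaluates to a + i · x. Evaluating each term at x = 8:
  Term 0 contributes -5 + 0 · 8 = -5
  Term 1 contributes 4 + 1 · 8 = 12
  Term 2 contributes -3 + 2 · 8 = 13
  Term 3 contributes -1 + 3 · 8 = 23
p(8) = ⊕ of these = min[-5, 12, 13, 23] = -5.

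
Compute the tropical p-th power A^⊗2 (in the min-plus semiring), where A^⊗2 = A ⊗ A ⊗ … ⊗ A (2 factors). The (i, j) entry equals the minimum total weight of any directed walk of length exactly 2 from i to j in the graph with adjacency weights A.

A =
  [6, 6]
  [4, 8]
A^⊗2 =
  [10, 12]
  [10, 10]

Each entry (A^⊗2)_ij equals the minimum over all length-2 walks i = v_0 → v_1 → … → v_2 = j of Σ_t A[v_t][v_{t+1}]. For example, for (i, j) = (0, 1) we minimise over 2 possible intermediate vertex sequences; the minimum is 12, attained along the walk 0 → 0 → 1.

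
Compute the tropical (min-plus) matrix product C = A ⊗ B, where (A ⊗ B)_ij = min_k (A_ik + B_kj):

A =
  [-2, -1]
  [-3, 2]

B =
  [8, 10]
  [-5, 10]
A ⊗ B =
  [-6, 8]
  [-3, 7]

Apply the min-plus product entry-by-entry:
  C[0][0] = min over k of (A[0][0] + B[0][0] = -2 + 8 = 6, A[0][1] + B[1][0] = -1 + -5 = -6) = -6 (attained at k = 1)
  C[0][1] = min over k of (A[0][0] + B[0][1] = -2 + 10 = 8, A[0][1] + B[1][1] = -1 + 10 = 9) = 8 (attained at k = 0)
  C[1][0] = min over k of (A[1][0] + B[0][0] = -3 + 8 = 5, A[1][1] + B[1][0] = 2 + -5 = -3) = -3 (attained at k = 1)
  C[1][1] = min over k of (A[1][0] + B[0][1] = -3 + 10 = 7, A[1][1] + B[1][1] = 2 + 10 = 12) = 7 (attained at k = 0)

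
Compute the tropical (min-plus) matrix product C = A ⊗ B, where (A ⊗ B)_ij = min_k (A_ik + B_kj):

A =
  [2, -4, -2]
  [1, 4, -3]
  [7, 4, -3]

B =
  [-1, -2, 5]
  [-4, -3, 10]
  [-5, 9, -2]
A ⊗ B =
  [-8, -7, -4]
  [-8, -1, -5]
  [-8, 1, -5]

Apply the min-plus product entry-by-entry:
  C[0][0] = min over k of (A[0][0] + B[0][0] = 2 + -1 = 1, A[0][1] + B[1][0] = -4 + -4 = -8, A[0][2] + B[2][0] = -2 + -5 = -7) = -8 (attained at k = 1)
  C[0][1] = min over k of (A[0][0] + B[0][1] = 2 + -2 = 0, A[0][1] + B[1][1] = -4 + -3 = -7, A[0][2] + B[2][1] = -2 + 9 = 7) = -7 (attained at k = 1)
  C[0][2] = min over k of (A[0][0] + B[0][2] = 2 + 5 = 7, A[0][1] + B[1][2] = -4 + 10 = 6, A[0][2] + B[2][2] = -2 + -2 = -4) = -4 (attained at k = 2)
  C[1][0] = min over k of (A[1][0] + B[0][0] = 1 + -1 = 0, A[1][1] + B[1][0] = 4 + -4 = 0, A[1][2] + B[2][0] = -3 + -5 = -8) = -8 (attained at k = 2)
  C[1][1] = min over k of (A[1][0] + B[0][1] = 1 + -2 = -1, A[1][1] + B[1][1] = 4 + -3 = 1, A[1][2] + B[2][1] = -3 + 9 = 6) = -1 (attained at k = 0)
  C[1][2] = min over k of (A[1][0] + B[0][2] = 1 + 5 = 6, A[1][1] + B[1][2] = 4 + 10 = 14, A[1][2] + B[2][2] = -3 + -2 = -5) = -5 (attained at k = 2)
  C[2][0] = min over k of (A[2][0] + B[0][0] = 7 + -1 = 6, A[2][1] + B[1][0] = 4 + -4 = 0, A[2][2] + B[2][0] = -3 + -5 = -8) = -8 (attained at k = 2)
  C[2][1] = min over k of (A[2][0] + B[0][1] = 7 + -2 = 5, A[2][1] + B[1][1] = 4 + -3 = 1, A[2][2] + B[2][1] = -3 + 9 = 6) = 1 (attained at k = 1)
  C[2][2] = min over k of (A[2][0] + B[0][2] = 7 + 5 = 12, A[2][1] + B[1][2] = 4 + 10 = 14, A[2][2] + B[2][2] = -3 + -2 = -5) = -5 (attained at k = 2)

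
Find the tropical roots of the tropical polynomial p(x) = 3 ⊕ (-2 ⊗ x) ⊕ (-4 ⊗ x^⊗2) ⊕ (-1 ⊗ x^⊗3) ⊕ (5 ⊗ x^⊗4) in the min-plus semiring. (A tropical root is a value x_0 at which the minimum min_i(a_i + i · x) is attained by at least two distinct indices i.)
Roots: {-6, -3, 2, 5}

Each tropical root is a break point of the lower envelope of the lines y = a_i + i · x (there are 5 lines, with slopes 0, 1, ..., 4). Only the lines that attain the minimum somewhere contribute to roots; other lines are dominated. Here the surviving (envelope) indices are i = 4, i = 3, i = 2, i = 1, i = 0.
Intersections between consecutive envelope lines give the roots: for adjacent envelope indices i < j the intersection is x = (a_i − a_j) / (j − i). Reading off the sorted break points: {-6, -3, 2, 5}.
Verification: at each break x_0, at least two indices attain the minimum of min_i(a_i + i · x_0).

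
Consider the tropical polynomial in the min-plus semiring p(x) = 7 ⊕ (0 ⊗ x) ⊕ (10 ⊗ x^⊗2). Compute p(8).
p(8) = 7

A tropical monomial a ⊗ x^⊗i evaluates to a + i · x. Evaluating each term at x = 8:
  Term 0 contributes 7 + 0 · 8 = 7
  Term 1 contributes 0 + 1 · 8 = 8
  Term 2 contributes 10 + 2 · 8 = 26
p(8) = ⊕ of these = min[7, 8, 26] = 7.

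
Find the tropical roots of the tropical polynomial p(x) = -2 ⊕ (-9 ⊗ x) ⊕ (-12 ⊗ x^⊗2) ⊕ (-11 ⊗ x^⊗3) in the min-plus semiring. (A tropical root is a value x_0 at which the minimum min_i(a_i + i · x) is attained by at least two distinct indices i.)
Roots: {-1, 3, 7}

Each tropical root is a break point of the lower envelope of the lines y = a_i + i · x (there are 4 lines, with slopes 0, 1, ..., 3). Only the lines that attain the minimum somewhere contribute to roots; other lines are dominated. Here the surviving (envelope) indices are i = 3, i = 2, i = 1, i = 0.
Intersections between consecutive envelope lines give the roots: for adjacent envelope indices i < j the intersection is x = (a_i − a_j) / (j − i). Reading off the sorted break points: {-1, 3, 7}.
Verification: at each break x_0, at least two indices attain the minimum of min_i(a_i + i · x_0).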